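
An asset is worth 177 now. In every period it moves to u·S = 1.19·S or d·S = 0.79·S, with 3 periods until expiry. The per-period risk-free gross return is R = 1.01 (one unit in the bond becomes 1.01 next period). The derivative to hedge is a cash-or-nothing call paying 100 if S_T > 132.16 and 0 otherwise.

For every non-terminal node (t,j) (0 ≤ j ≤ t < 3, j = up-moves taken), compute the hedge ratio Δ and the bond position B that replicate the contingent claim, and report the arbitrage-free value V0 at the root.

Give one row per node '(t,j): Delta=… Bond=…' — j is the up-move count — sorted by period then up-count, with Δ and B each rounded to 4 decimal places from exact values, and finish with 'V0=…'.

(0,0): Delta=0.6854 Bond=-65.5270
(1,0): Delta=0.9736 Bond=-106.4847
(1,1): Delta=0.5288 Bond=-33.2075
(2,0): Delta=0.0000 Bond=0.0000
(2,1): Delta=1.5024 Bond=-195.5446
(2,2): Delta=0.0000 Bond=99.0099
V0=55.7847

Under the risk-neutral measure, an up-move has probability p* = (R−d)/(u−d) = 0.5500 and values discount at R = 1.01.
Terminal values V(3,·): V(3,0)=0.0000, V(3,1)=0.0000, V(3,2)=100.0000, V(3,3)=100.0000
(2,0): S=110.4657. Δ = (V_up−V_dn)/(S_up−S_dn) = (0.0000−0.0000)/(131.4542−87.2679) = 0.0000. V = [p*·0.0000 + (1−p*)·0.0000]/1.01 = 0.0000. B = V − Δ·S = 0.0000.
(2,1): S=166.3977. Δ = (V_up−V_dn)/(S_up−S_dn) = (100.0000−0.0000)/(198.0133−131.4542) = 1.5024. V = [p*·100.0000 + (1−p*)·0.0000]/1.01 = 54.4554. B = V − Δ·S = -195.5446.
(2,2): S=250.6497. Δ = (V_up−V_dn)/(S_up−S_dn) = (100.0000−100.0000)/(298.2731−198.0133) = 0.0000. V = [p*·100.0000 + (1−p*)·100.0000]/1.01 = 99.0099. B = V − Δ·S = 99.0099.
(1,0): S=139.8300. Δ = (V_up−V_dn)/(S_up−S_dn) = (54.4554−0.0000)/(166.3977−110.4657) = 0.9736. V = [p*·54.4554 + (1−p*)·0.0000]/1.01 = 29.6540. B = V − Δ·S = -106.4847.
(1,1): S=210.6300. Δ = (V_up−V_dn)/(S_up−S_dn) = (99.0099−54.4554)/(250.6497−166.3977) = 0.5288. V = [p*·99.0099 + (1−p*)·54.4554]/1.01 = 78.1786. B = V − Δ·S = -33.2075.
(0,0): S=177.0000. Δ = (V_up−V_dn)/(S_up−S_dn) = (78.1786−29.6540)/(210.6300−139.8300) = 0.6854. V = [p*·78.1786 + (1−p*)·29.6540]/1.01 = 55.7847. B = V − Δ·S = -65.5270.
Self-financing check: at every node Δ·S+B equals the discounted successor values.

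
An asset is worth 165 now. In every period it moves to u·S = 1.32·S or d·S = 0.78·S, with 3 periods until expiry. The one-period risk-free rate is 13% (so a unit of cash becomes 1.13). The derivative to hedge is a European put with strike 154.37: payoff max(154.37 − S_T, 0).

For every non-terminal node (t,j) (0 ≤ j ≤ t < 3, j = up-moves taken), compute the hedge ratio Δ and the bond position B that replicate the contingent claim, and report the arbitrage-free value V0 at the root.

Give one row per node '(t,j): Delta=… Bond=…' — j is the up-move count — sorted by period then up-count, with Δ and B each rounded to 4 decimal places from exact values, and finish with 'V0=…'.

(0,0): Delta=-0.1466 Bond=30.1364
(1,0): Delta=-0.4233 Bond=69.6611
(1,1): Delta=-0.0579 Bond=14.7246
(2,0): Delta=-1.0000 Bond=136.6106
(2,1): Delta=-0.2383 Bond=47.2891
(2,2): Delta=0.0000 Bond=0.0000
V0=5.9435

Since d<R<u, set p* = (R−d)/(u−d) = 0.6481; price each node as the discounted p*-expectation of its children.
Payoff layer (t=3): V(3,0)=76.0689, V(3,1)=21.8605, V(3,2)=0.0000, V(3,3)=0.0000
  t=2,j=0: stock 100.3860 → up 132.5095 (V=21.8605), down 78.3011 (V=76.0689). Price 36.2246; hedge Δ=-1.0000, bond B=136.6106.
  t=2,j=1: stock 169.8840 → up 224.2469 (V=0.0000), down 132.5095 (V=21.8605). Price 6.8068; hedge Δ=-0.2383, bond B=47.2891.
  t=2,j=2: stock 287.4960 → up 379.4947 (V=0.0000), down 224.2469 (V=0.0000). Price 0.0000; hedge Δ=0.0000, bond B=0.0000.
  t=1,j=0: stock 128.7000 → up 169.8840 (V=6.8068), down 100.3860 (V=36.2246). Price 15.1836; hedge Δ=-0.4233, bond B=69.6611.
  t=1,j=1: stock 217.8000 → up 287.4960 (V=0.0000), down 169.8840 (V=6.8068). Price 2.1194; hedge Δ=-0.0579, bond B=14.7246.
  t=0,j=0: stock 165.0000 → up 217.8000 (V=2.1194), down 128.7000 (V=15.1836). Price 5.9435; hedge Δ=-0.1466, bond B=30.1364.
Root portfolio cost Δ·165+B reproduces V0=5.9435.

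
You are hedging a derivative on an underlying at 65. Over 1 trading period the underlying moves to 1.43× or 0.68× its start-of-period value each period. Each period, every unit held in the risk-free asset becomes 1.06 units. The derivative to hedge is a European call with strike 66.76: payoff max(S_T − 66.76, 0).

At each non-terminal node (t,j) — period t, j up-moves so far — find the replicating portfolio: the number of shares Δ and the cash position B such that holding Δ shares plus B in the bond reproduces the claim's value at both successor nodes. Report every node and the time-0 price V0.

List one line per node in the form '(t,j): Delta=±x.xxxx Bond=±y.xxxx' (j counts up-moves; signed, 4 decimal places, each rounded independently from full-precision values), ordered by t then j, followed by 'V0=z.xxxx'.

(0,0): Delta=0.5372 Bond=-22.4015
V0=12.5185

The replicating-portfolio and risk-neutral prices coincide; use p* = (1.06−0.68)/(1.43−0.68) = 0.5067 for the latter.
Payoff layer (t=1): V(1,0)=0.0000, V(1,1)=26.1900
  t=0,j=0: stock 65.0000 → up 92.9500 (V=26.1900), down 44.2000 (V=0.0000). Price 12.5185; hedge Δ=0.5372, bond B=-22.4015.
Check: Δ(0,0)·S0 + B(0,0) = 12.5185 = V0.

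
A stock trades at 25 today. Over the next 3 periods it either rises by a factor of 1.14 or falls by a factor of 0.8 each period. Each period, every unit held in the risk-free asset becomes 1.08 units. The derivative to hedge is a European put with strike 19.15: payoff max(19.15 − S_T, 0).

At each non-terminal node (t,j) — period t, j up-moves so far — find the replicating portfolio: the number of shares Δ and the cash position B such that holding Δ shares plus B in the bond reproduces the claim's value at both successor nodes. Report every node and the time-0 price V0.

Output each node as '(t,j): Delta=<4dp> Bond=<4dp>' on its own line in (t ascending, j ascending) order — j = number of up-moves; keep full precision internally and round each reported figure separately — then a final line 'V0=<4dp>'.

Risk-neutral probability p* = (R−d)/(u−d) = (1.08−0.8)/(1.14−0.8) = 0.8235.
Terminal payoffs: V(3,0)=6.3500, V(3,1)=0.9100, V(3,2)=0.0000, V(3,3)=0.0000
Node (2,0) S=16.0000: V=(p*·0.9100+(1−p*)·6.3500)/1.08=1.7315; Δ=(0.9100−6.3500)/(18.2400−12.8000)=-1.0000; B=V−Δ·S=17.7315
Node (2,1) S=22.8000: V=(p*·0.0000+(1−p*)·0.9100)/1.08=0.1487; Δ=(0.0000−0.9100)/(25.9920−18.2400)=-0.1174; B=V−Δ·S=2.8252
Node (2,2) S=32.4900: V=(p*·0.0000+(1−p*)·0.0000)/1.08=0.0000; Δ=(0.0000−0.0000)/(37.0386−25.9920)=0.0000; B=V−Δ·S=0.0000
Node (1,0) S=20.0000: V=(p*·0.1487+(1−p*)·1.7315)/1.08=0.3963; Δ=(0.1487−1.7315)/(22.8000−16.0000)=-0.2328; B=V−Δ·S=5.0516
Node (1,1) S=28.5000: V=(p*·0.0000+(1−p*)·0.1487)/1.08=0.0243; Δ=(0.0000−0.1487)/(32.4900−22.8000)=-0.0153; B=V−Δ·S=0.4616
Node (0,0) S=25.0000: V=(p*·0.0243+(1−p*)·0.3963)/1.08=0.0833; Δ=(0.0243−0.3963)/(28.5000−20.0000)=-0.0438; B=V−Δ·S=1.1774
Self-financing check: at every node Δ·S+B equals the discounted successor values.

(0,0): Delta=-0.0438 Bond=1.1774
(1,0): Delta=-0.2328 Bond=5.0516
(1,1): Delta=-0.0153 Bond=0.4616
(2,0): Delta=-1.0000 Bond=17.7315
(2,1): Delta=-0.1174 Bond=2.8252
(2,2): Delta=0.0000 Bond=0.0000
V0=0.0833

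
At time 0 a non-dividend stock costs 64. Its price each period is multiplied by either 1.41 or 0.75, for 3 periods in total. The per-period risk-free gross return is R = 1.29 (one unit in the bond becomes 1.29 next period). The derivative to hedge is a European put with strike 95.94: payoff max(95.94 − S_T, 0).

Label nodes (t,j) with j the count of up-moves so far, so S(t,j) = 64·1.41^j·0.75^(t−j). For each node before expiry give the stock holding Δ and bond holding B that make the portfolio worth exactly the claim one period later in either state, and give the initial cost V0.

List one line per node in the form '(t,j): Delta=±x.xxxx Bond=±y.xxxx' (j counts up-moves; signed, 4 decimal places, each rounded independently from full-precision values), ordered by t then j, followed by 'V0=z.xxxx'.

(0,0): Delta=-0.2051 Bond=15.1148
(1,0): Delta=-1.0000 Bond=57.6528
(1,1): Delta=-0.1112 Bond=11.0193
(2,0): Delta=-1.0000 Bond=74.3721
(2,1): Delta=-1.0000 Bond=74.3721
(2,2): Delta=-0.0061 Bond=0.8466
V0=1.9877

Since d<R<u, set p* = (R−d)/(u−d) = 0.8182; price each node as the discounted p*-expectation of its children.
Terminal payoffs: V(3,0)=68.9400, V(3,1)=45.1800, V(3,2)=0.5112, V(3,3)=0.0000
  t=2,j=0: stock 36.0000 → up 50.7600 (V=45.1800), down 27.0000 (V=68.9400). Price 38.3721; hedge Δ=-1.0000, bond B=74.3721.
  t=2,j=1: stock 67.6800 → up 95.4288 (V=0.5112), down 50.7600 (V=45.1800). Price 6.6921; hedge Δ=-1.0000, bond B=74.3721.
  t=2,j=2: stock 127.2384 → up 179.4061 (V=0.0000), down 95.4288 (V=0.5112). Price 0.0721; hedge Δ=-0.0061, bond B=0.8466.
  t=1,j=0: stock 48.0000 → up 67.6800 (V=6.6921), down 36.0000 (V=38.3721). Price 9.6528; hedge Δ=-1.0000, bond B=57.6528.
  t=1,j=1: stock 90.2400 → up 127.2384 (V=0.0721), down 67.6800 (V=6.6921). Price 0.9889; hedge Δ=-0.1112, bond B=11.0193.
  t=0,j=0: stock 64.0000 → up 90.2400 (V=0.9889), down 48.0000 (V=9.6528). Price 1.9877; hedge Δ=-0.2051, bond B=15.1148.
Check: Δ(0,0)·S0 + B(0,0) = 1.9877 = V0.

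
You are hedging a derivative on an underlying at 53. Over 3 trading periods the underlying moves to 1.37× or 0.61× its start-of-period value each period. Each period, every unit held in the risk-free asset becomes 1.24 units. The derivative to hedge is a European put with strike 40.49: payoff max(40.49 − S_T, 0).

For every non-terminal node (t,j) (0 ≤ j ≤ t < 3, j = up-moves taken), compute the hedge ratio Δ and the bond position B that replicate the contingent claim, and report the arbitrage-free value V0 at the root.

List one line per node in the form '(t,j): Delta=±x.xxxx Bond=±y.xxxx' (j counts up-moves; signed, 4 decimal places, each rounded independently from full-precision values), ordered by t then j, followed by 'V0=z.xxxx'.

(0,0): Delta=-0.0688 Bond=4.2334
(1,0): Delta=-0.4507 Bond=17.5967
(1,1): Delta=-0.0337 Bond=2.7016
(2,0): Delta=-1.0000 Bond=32.6532
(2,1): Delta=-0.4002 Bond=19.5845
(2,2): Delta=0.0000 Bond=0.0000
V0=0.5888

Under the risk-neutral measure, an up-move has probability p* = (R−d)/(u−d) = 0.8289 and values discount at R = 1.24.
Payoff layer (t=3): V(3,0)=28.4600, V(3,1)=13.4718, V(3,2)=0.0000, V(3,3)=0.0000
  t=2,j=0: stock 19.7213 → up 27.0182 (V=13.4718), down 12.0300 (V=28.4600). Price 12.9319; hedge Δ=-1.0000, bond B=32.6532.
  t=2,j=1: stock 44.2921 → up 60.6802 (V=0.0000), down 27.0182 (V=13.4718). Price 1.8584; hedge Δ=-0.4002, bond B=19.5845.
  t=2,j=2: stock 99.4757 → up 136.2817 (V=0.0000), down 60.6802 (V=0.0000). Price 0.0000; hedge Δ=0.0000, bond B=0.0000.
  t=1,j=0: stock 32.3300 → up 44.2921 (V=1.8584), down 19.7213 (V=12.9319). Price 3.0262; hedge Δ=-0.4507, bond B=17.5967.
  t=1,j=1: stock 72.6100 → up 99.4757 (V=0.0000), down 44.2921 (V=1.8584). Price 0.2564; hedge Δ=-0.0337, bond B=2.7016.
  t=0,j=0: stock 53.0000 → up 72.6100 (V=0.2564), down 32.3300 (V=3.0262). Price 0.5888; hedge Δ=-0.0688, bond B=4.2334.
The time-0 hedge costs 0.5888, which is the no-arbitrage price.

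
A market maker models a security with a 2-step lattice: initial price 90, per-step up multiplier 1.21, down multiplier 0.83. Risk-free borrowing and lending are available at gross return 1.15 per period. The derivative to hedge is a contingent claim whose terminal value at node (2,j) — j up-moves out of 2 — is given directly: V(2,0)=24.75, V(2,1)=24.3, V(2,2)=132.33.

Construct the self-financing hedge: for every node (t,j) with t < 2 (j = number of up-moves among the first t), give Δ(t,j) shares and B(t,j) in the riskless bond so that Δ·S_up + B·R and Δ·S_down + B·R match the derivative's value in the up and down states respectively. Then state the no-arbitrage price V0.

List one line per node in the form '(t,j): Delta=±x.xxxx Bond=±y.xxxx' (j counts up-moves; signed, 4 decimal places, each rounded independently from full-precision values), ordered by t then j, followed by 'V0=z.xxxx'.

Risk-neutral probability p* = (R−d)/(u−d) = (1.15−0.83)/(1.21−0.83) = 0.8421.
Terminal payoffs: V(2,0)=24.7500, V(2,1)=24.3000, V(2,2)=132.3300
Node (1,0) S=74.7000: V=(p*·24.3000+(1−p*)·24.7500)/1.15=21.1922; Δ=(24.3000−24.7500)/(90.3870−62.0010)=-0.0159; B=V−Δ·S=22.3764
Node (1,1) S=108.9000: V=(p*·132.3300+(1−p*)·24.3000)/1.15=100.2371; Δ=(132.3300−24.3000)/(131.7690−90.3870)=2.6106; B=V−Δ·S=-184.0524
Node (0,0) S=90.0000: V=(p*·100.2371+(1−p*)·21.1922)/1.15=76.3098; Δ=(100.2371−21.1922)/(108.9000−74.7000)=2.3113; B=V−Δ·S=-131.7029
Root portfolio cost Δ·90+B reproduces V0=76.3098.

(0,0): Delta=2.3113 Bond=-131.7029
(1,0): Delta=-0.0159 Bond=22.3764
(1,1): Delta=2.6106 Bond=-184.0524
V0=76.3098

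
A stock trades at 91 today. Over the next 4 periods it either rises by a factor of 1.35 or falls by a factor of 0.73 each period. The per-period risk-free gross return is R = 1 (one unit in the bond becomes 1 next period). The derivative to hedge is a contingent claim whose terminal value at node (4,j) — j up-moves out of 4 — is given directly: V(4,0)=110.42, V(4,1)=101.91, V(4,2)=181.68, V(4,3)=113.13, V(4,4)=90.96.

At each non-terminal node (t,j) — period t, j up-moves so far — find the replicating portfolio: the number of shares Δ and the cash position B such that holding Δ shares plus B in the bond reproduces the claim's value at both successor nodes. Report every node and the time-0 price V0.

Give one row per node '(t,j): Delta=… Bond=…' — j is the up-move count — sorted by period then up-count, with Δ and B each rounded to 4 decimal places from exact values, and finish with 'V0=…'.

(0,0): Delta=0.1388 Bond=120.7652
(1,0): Delta=0.5708 Bond=92.0704
(1,1): Delta=-0.1640 Bond=157.9622
(2,0): Delta=0.9956 Bond=71.4686
(2,1): Delta=0.2730 Bond=118.7765
(2,2): Delta=-0.4702 Bond=208.7585
(3,0): Delta=-0.3877 Bond=120.4398
(3,1): Delta=1.9653 Bond=7.9873
(3,2): Delta=-0.9132 Bond=262.3921
(3,3): Delta=-0.1597 Bond=139.2334
V0=133.3988

Since d<R<u, set p* = (R−d)/(u−d) = 0.4355; price each node as the discounted p*-expectation of its children.
Terminal payoffs: V(4,0)=110.4200, V(4,1)=101.9100, V(4,2)=181.6800, V(4,3)=113.1300, V(4,4)=90.9600
(3,0): S=35.4005. Δ = (V_up−V_dn)/(S_up−S_dn) = (101.9100−110.4200)/(47.7907−25.8424) = -0.3877. V = [p*·101.9100 + (1−p*)·110.4200]/1 = 106.7140. B = V − Δ·S = 120.4398.
(3,1): S=65.4668. Δ = (V_up−V_dn)/(S_up−S_dn) = (181.6800−101.9100)/(88.3801−47.7907) = 1.9653. V = [p*·181.6800 + (1−p*)·101.9100]/1 = 136.6485. B = V − Δ·S = 7.9873.
(3,2): S=121.0687. Δ = (V_up−V_dn)/(S_up−S_dn) = (113.1300−181.6800)/(163.4427−88.3801) = -0.9132. V = [p*·113.1300 + (1−p*)·181.6800]/1 = 151.8276. B = V − Δ·S = 262.3921.
(3,3): S=223.8941. Δ = (V_up−V_dn)/(S_up−S_dn) = (90.9600−113.1300)/(302.2571−163.4427) = -0.1597. V = [p*·90.9600 + (1−p*)·113.1300]/1 = 103.4753. B = V − Δ·S = 139.2334.
(2,0): S=48.4939. Δ = (V_up−V_dn)/(S_up−S_dn) = (136.6485−106.7140)/(65.4668−35.4005) = 0.9956. V = [p*·136.6485 + (1−p*)·106.7140]/1 = 119.7500. B = V − Δ·S = 71.4686.
(2,1): S=89.6805. Δ = (V_up−V_dn)/(S_up−S_dn) = (151.8276−136.6485)/(121.0687−65.4668) = 0.2730. V = [p*·151.8276 + (1−p*)·136.6485]/1 = 143.2588. B = V − Δ·S = 118.7765.
(2,2): S=165.8475. Δ = (V_up−V_dn)/(S_up−S_dn) = (103.4753−151.8276)/(223.8941−121.0687) = -0.4702. V = [p*·103.4753 + (1−p*)·151.8276]/1 = 130.7710. B = V − Δ·S = 208.7585.
(1,0): S=66.4300. Δ = (V_up−V_dn)/(S_up−S_dn) = (143.2588−119.7500)/(89.6805−48.4939) = 0.5708. V = [p*·143.2588 + (1−p*)·119.7500]/1 = 129.9877. B = V − Δ·S = 92.0704.
(1,1): S=122.8500. Δ = (V_up−V_dn)/(S_up−S_dn) = (130.7710−143.2588)/(165.8475−89.6805) = -0.1640. V = [p*·130.7710 + (1−p*)·143.2588]/1 = 137.8205. B = V − Δ·S = 157.9622.
(0,0): S=91.0000. Δ = (V_up−V_dn)/(S_up−S_dn) = (137.8205−129.9877)/(122.8500−66.4300) = 0.1388. V = [p*·137.8205 + (1−p*)·129.9877]/1 = 133.3988. B = V − Δ·S = 120.7652.
Self-financing check: at every node Δ·S+B equals the discounted successor values.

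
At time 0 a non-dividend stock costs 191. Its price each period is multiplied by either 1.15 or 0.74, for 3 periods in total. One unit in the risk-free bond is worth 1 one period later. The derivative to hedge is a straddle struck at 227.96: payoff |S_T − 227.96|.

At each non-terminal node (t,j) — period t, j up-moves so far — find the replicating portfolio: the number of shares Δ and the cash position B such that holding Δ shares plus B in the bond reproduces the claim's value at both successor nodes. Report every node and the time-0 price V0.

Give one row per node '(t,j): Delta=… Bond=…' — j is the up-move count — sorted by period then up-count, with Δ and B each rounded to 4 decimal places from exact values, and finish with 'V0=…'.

(0,0): Delta=-0.3578 Bond=137.1936
(1,0): Delta=-1.0000 Bond=227.9600
(1,1): Delta=-0.1194 Bond=84.8283
(2,0): Delta=-1.0000 Bond=227.9600
(2,1): Delta=-1.0000 Bond=227.9600
(2,2): Delta=0.2075 Bond=2.2523
V0=68.8509

Under the risk-neutral measure, an up-move has probability p* = (R−d)/(u−d) = 0.6341 and values discount at R = 1.
Payoff layer (t=3): V(3,0)=150.5622, V(3,1)=107.6797, V(3,2)=41.0379, V(3,3)=62.5271
(2,0): S=104.5916. Δ = (V_up−V_dn)/(S_up−S_dn) = (107.6797−150.5622)/(120.2803−77.3978) = -1.0000. V = [p*·107.6797 + (1−p*)·150.5622]/1 = 123.3684. B = V − Δ·S = 227.9600.
(2,1): S=162.5410. Δ = (V_up−V_dn)/(S_up−S_dn) = (41.0379−107.6797)/(186.9221−120.2803) = -1.0000. V = [p*·41.0379 + (1−p*)·107.6797]/1 = 65.4190. B = V − Δ·S = 227.9600.
(2,2): S=252.5975. Δ = (V_up−V_dn)/(S_up−S_dn) = (62.5271−41.0379)/(290.4871−186.9221) = 0.2075. V = [p*·62.5271 + (1−p*)·41.0379]/1 = 54.6652. B = V − Δ·S = 2.2523.
(1,0): S=141.3400. Δ = (V_up−V_dn)/(S_up−S_dn) = (65.4190−123.3684)/(162.5410−104.5916) = -1.0000. V = [p*·65.4190 + (1−p*)·123.3684]/1 = 86.6200. B = V − Δ·S = 227.9600.
(1,1): S=219.6500. Δ = (V_up−V_dn)/(S_up−S_dn) = (54.6652−65.4190)/(252.5975−162.5410) = -0.1194. V = [p*·54.6652 + (1−p*)·65.4190]/1 = 58.5995. B = V − Δ·S = 84.8283.
(0,0): S=191.0000. Δ = (V_up−V_dn)/(S_up−S_dn) = (58.5995−86.6200)/(219.6500−141.3400) = -0.3578. V = [p*·58.5995 + (1−p*)·86.6200]/1 = 68.8509. B = V − Δ·S = 137.1936.
Each (Δ,B) replicates both successor values, so the strategy is self-financing and V0 is arbitrage-free.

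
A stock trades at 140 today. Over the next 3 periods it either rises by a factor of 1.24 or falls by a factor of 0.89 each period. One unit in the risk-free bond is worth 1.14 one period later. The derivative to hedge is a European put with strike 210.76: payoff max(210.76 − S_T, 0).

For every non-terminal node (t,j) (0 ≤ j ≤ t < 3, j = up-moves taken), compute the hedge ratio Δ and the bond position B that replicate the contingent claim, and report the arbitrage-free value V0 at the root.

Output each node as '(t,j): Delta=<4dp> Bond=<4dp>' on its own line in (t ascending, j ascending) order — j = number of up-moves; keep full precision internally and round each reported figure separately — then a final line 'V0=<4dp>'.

No-arbitrage ⇒ martingale measure with p* = (R−d)/(u−d) = 0.7143.
Payoff layer (t=3): V(3,0)=112.0643, V(3,1)=73.2514, V(3,2)=19.1750, V(3,3)=0.0000
  t=2,j=0: stock 110.8940 → up 137.5086 (V=73.2514), down 98.6957 (V=112.0643). Price 73.9832; hedge Δ=-1.0000, bond B=184.8772.
  t=2,j=1: stock 154.5040 → up 191.5850 (V=19.1750), down 137.5086 (V=73.2514). Price 30.3732; hedge Δ=-1.0000, bond B=184.8772.
  t=2,j=2: stock 215.2640 → up 266.9274 (V=0.0000), down 191.5850 (V=19.1750). Price 4.8058; hedge Δ=-0.2545, bond B=59.5916.
  t=1,j=0: stock 124.6000 → up 154.5040 (V=30.3732), down 110.8940 (V=73.9832). Price 37.5730; hedge Δ=-1.0000, bond B=162.1730.
  t=1,j=1: stock 173.6000 → up 215.2640 (V=4.8058), down 154.5040 (V=30.3732). Price 10.6235; hedge Δ=-0.4208, bond B=83.6732.
  t=0,j=0: stock 140.0000 → up 173.6000 (V=10.6235), down 124.6000 (V=37.5730). Price 16.0731; hedge Δ=-0.5500, bond B=93.0717.
Root portfolio cost Δ·140+B reproduces V0=16.0731.

(0,0): Delta=-0.5500 Bond=93.0717
(1,0): Delta=-1.0000 Bond=162.1730
(1,1): Delta=-0.4208 Bond=83.6732
(2,0): Delta=-1.0000 Bond=184.8772
(2,1): Delta=-1.0000 Bond=184.8772
(2,2): Delta=-0.2545 Bond=59.5916
V0=16.0731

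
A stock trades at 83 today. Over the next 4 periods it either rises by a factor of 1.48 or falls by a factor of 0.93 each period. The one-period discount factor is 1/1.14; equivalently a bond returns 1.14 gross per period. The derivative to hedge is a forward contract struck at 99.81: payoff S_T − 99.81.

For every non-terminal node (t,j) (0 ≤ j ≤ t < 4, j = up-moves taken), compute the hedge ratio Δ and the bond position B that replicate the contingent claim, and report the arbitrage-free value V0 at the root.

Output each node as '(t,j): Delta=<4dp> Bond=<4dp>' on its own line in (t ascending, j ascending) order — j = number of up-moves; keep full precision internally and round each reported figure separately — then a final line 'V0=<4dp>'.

The replicating-portfolio and risk-neutral prices coincide; use p* = (1.14−0.93)/(1.48−0.93) = 0.3818 for the latter.
Terminal values V(4,·): V(4,0)=-37.7217, V(4,1)=-1.0028, V(4,2)=57.4316, V(4,3)=150.4239, V(4,4)=298.4117
(3,0): S=66.7616. Δ = (V_up−V_dn)/(S_up−S_dn) = (-1.0028−-37.7217)/(98.8072−62.0883) = 1.0000. V = [p*·-1.0028 + (1−p*)·-37.7217]/1.14 = -20.7910. B = V − Δ·S = -87.5526.
(3,1): S=106.2443. Δ = (V_up−V_dn)/(S_up−S_dn) = (57.4316−-1.0028)/(157.2416−98.8072) = 1.0000. V = [p*·57.4316 + (1−p*)·-1.0028]/1.14 = 18.6917. B = V − Δ·S = -87.5526.
(3,2): S=169.0770. Δ = (V_up−V_dn)/(S_up−S_dn) = (150.4239−57.4316)/(250.2339−157.2416) = 1.0000. V = [p*·150.4239 + (1−p*)·57.4316]/1.14 = 81.5243. B = V − Δ·S = -87.5526.
(3,3): S=269.0687. Δ = (V_up−V_dn)/(S_up−S_dn) = (298.4117−150.4239)/(398.2217−250.2339) = 1.0000. V = [p*·298.4117 + (1−p*)·150.4239]/1.14 = 181.5161. B = V − Δ·S = -87.5526.
(2,0): S=71.7867. Δ = (V_up−V_dn)/(S_up−S_dn) = (18.6917−-20.7910)/(106.2443−66.7616) = 1.0000. V = [p*·18.6917 + (1−p*)·-20.7910]/1.14 = -5.0139. B = V − Δ·S = -76.8006.
(2,1): S=114.2412. Δ = (V_up−V_dn)/(S_up−S_dn) = (81.5243−18.6917)/(169.0770−106.2443) = 1.0000. V = [p*·81.5243 + (1−p*)·18.6917]/1.14 = 37.4406. B = V − Δ·S = -76.8006.
(2,2): S=181.8032. Δ = (V_up−V_dn)/(S_up−S_dn) = (181.5161−81.5243)/(269.0687−169.0770) = 1.0000. V = [p*·181.5161 + (1−p*)·81.5243]/1.14 = 105.0026. B = V − Δ·S = -76.8006.
(1,0): S=77.1900. Δ = (V_up−V_dn)/(S_up−S_dn) = (37.4406−-5.0139)/(114.2412−71.7867) = 1.0000. V = [p*·37.4406 + (1−p*)·-5.0139]/1.14 = 9.8211. B = V − Δ·S = -67.3689.
(1,1): S=122.8400. Δ = (V_up−V_dn)/(S_up−S_dn) = (105.0026−37.4406)/(181.8032−114.2412) = 1.0000. V = [p*·105.0026 + (1−p*)·37.4406]/1.14 = 55.4711. B = V − Δ·S = -67.3689.
(0,0): S=83.0000. Δ = (V_up−V_dn)/(S_up−S_dn) = (55.4711−9.8211)/(122.8400−77.1900) = 1.0000. V = [p*·55.4711 + (1−p*)·9.8211]/1.14 = 23.9045. B = V − Δ·S = -59.0955.
The time-0 hedge costs 23.9045, which is the no-arbitrage price.

(0,0): Delta=1.0000 Bond=-59.0955
(1,0): Delta=1.0000 Bond=-67.3689
(1,1): Delta=1.0000 Bond=-67.3689
(2,0): Delta=1.0000 Bond=-76.8006
(2,1): Delta=1.0000 Bond=-76.8006
(2,2): Delta=1.0000 Bond=-76.8006
(3,0): Delta=1.0000 Bond=-87.5526
(3,1): Delta=1.0000 Bond=-87.5526
(3,2): Delta=1.0000 Bond=-87.5526
(3,3): Delta=1.0000 Bond=-87.5526
V0=23.9045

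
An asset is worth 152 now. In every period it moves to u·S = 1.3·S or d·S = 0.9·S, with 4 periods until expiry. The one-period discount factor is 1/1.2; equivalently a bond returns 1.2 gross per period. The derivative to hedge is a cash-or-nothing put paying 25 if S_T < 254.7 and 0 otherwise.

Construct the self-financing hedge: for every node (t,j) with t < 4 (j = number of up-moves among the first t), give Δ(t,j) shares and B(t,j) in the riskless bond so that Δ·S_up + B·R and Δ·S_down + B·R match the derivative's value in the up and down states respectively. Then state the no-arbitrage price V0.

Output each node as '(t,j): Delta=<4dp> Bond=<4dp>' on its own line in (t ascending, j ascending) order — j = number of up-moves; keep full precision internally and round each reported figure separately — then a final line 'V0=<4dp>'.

The replicating-portfolio and risk-neutral prices coincide; use p* = (1.2−0.9)/(1.3−0.9) = 0.7500 for the latter.
Payoff layer (t=4): V(4,0)=25.0000, V(4,1)=25.0000, V(4,2)=25.0000, V(4,3)=0.0000, V(4,4)=0.0000
  t=3,j=0: stock 110.8080 → up 144.0504 (V=25.0000), down 99.7272 (V=25.0000). Price 20.8333; hedge Δ=0.0000, bond B=20.8333.
  t=3,j=1: stock 160.0560 → up 208.0728 (V=25.0000), down 144.0504 (V=25.0000). Price 20.8333; hedge Δ=0.0000, bond B=20.8333.
  t=3,j=2: stock 231.1920 → up 300.5496 (V=0.0000), down 208.0728 (V=25.0000). Price 5.2083; hedge Δ=-0.2703, bond B=67.7083.
  t=3,j=3: stock 333.9440 → up 434.1272 (V=0.0000), down 300.5496 (V=0.0000). Price 0.0000; hedge Δ=0.0000, bond B=0.0000.
  t=2,j=0: stock 123.1200 → up 160.0560 (V=20.8333), down 110.8080 (V=20.8333). Price 17.3611; hedge Δ=0.0000, bond B=17.3611.
  t=2,j=1: stock 177.8400 → up 231.1920 (V=5.2083), down 160.0560 (V=20.8333). Price 7.5955; hedge Δ=-0.2196, bond B=46.6580.
  t=2,j=2: stock 256.8800 → up 333.9440 (V=0.0000), down 231.1920 (V=5.2083). Price 1.0851; hedge Δ=-0.0507, bond B=14.1059.
  t=1,j=0: stock 136.8000 → up 177.8400 (V=7.5955), down 123.1200 (V=17.3611). Price 8.3641; hedge Δ=-0.1785, bond B=32.7781.
  t=1,j=1: stock 197.6000 → up 256.8800 (V=1.0851), down 177.8400 (V=7.5955). Price 2.2606; hedge Δ=-0.0824, bond B=18.5366.
  t=0,j=0: stock 152.0000 → up 197.6000 (V=2.2606), down 136.8000 (V=8.3641). Price 3.1554; hedge Δ=-0.1004, bond B=18.4142.
The time-0 hedge costs 3.1554, which is the no-arbitrage price.

(0,0): Delta=-0.1004 Bond=18.4142
(1,0): Delta=-0.1785 Bond=32.7781
(1,1): Delta=-0.0824 Bond=18.5366
(2,0): Delta=0.0000 Bond=17.3611
(2,1): Delta=-0.2196 Bond=46.6580
(2,2): Delta=-0.0507 Bond=14.1059
(3,0): Delta=0.0000 Bond=20.8333
(3,1): Delta=0.0000 Bond=20.8333
(3,2): Delta=-0.2703 Bond=67.7083
(3,3): Delta=0.0000 Bond=0.0000
V0=3.1554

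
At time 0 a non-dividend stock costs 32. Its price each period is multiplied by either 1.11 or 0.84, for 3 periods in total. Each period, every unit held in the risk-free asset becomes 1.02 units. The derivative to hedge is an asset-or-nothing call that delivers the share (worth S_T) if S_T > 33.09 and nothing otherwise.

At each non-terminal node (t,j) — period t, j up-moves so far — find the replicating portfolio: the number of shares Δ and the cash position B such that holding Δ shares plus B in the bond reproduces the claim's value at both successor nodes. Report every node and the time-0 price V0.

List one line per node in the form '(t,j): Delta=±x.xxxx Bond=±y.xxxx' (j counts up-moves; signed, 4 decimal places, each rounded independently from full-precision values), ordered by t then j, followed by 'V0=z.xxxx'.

(0,0): Delta=2.1638 Bond=-43.1527
(1,0): Delta=2.9826 Bond=-66.0236
(1,1): Delta=1.8540 Bond=-33.0118
(2,0): Delta=0.0000 Bond=0.0000
(2,1): Delta=4.1111 Bond=-101.0161
(2,2): Delta=1.0000 Bond=0.0000
V0=26.0898

Under the risk-neutral measure, an up-move has probability p* = (R−d)/(u−d) = 0.6667 and values discount at R = 1.02.
Terminal payoffs: V(3,0)=0.0000, V(3,1)=0.0000, V(3,2)=33.1188, V(3,3)=43.7642
  t=2,j=0: stock 22.5792 → up 25.0629 (V=0.0000), down 18.9665 (V=0.0000). Price 0.0000; hedge Δ=0.0000, bond B=0.0000.
  t=2,j=1: stock 29.8368 → up 33.1188 (V=33.1188), down 25.0629 (V=0.0000). Price 21.6463; hedge Δ=4.1111, bond B=-101.0161.
  t=2,j=2: stock 39.4272 → up 43.7642 (V=43.7642), down 33.1188 (V=33.1188). Price 39.4272; hedge Δ=1.0000, bond B=0.0000.
  t=1,j=0: stock 26.8800 → up 29.8368 (V=21.6463), down 22.5792 (V=0.0000). Price 14.1479; hedge Δ=2.9826, bond B=-66.0236.
  t=1,j=1: stock 35.5200 → up 39.4272 (V=39.4272), down 29.8368 (V=21.6463). Price 32.8434; hedge Δ=1.8540, bond B=-33.0118.
  t=0,j=0: stock 32.0000 → up 35.5200 (V=32.8434), down 26.8800 (V=14.1479). Price 26.0898; hedge Δ=2.1638, bond B=-43.1527.
Check: Δ(0,0)·S0 + B(0,0) = 26.0898 = V0.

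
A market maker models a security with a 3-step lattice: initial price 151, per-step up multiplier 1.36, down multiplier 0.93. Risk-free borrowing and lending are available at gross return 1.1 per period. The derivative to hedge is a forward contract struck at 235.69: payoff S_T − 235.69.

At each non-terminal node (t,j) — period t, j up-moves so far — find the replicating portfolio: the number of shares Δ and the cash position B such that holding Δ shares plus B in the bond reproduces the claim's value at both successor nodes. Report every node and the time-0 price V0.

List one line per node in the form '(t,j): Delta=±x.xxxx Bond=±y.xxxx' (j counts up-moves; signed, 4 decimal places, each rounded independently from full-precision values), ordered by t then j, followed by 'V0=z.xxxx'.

No-arbitrage ⇒ martingale measure with p* = (R−d)/(u−d) = 0.3953.
Terminal values V(3,·): V(3,0)=-114.2321, V(3,1)=-58.0741, V(3,2)=24.0493, V(3,3)=144.1439
(2,0): S=130.5999. Δ = (V_up−V_dn)/(S_up−S_dn) = (-58.0741−-114.2321)/(177.6159−121.4579) = 1.0000. V = [p*·-58.0741 + (1−p*)·-114.2321]/1.1 = -83.6637. B = V − Δ·S = -214.2636.
(2,1): S=190.9848. Δ = (V_up−V_dn)/(S_up−S_dn) = (24.0493−-58.0741)/(259.7393−177.6159) = 1.0000. V = [p*·24.0493 + (1−p*)·-58.0741]/1.1 = -23.2788. B = V − Δ·S = -214.2636.
(2,2): S=279.2896. Δ = (V_up−V_dn)/(S_up−S_dn) = (144.1439−24.0493)/(379.8339−259.7393) = 1.0000. V = [p*·144.1439 + (1−p*)·24.0493]/1.1 = 65.0260. B = V − Δ·S = -214.2636.
(1,0): S=140.4300. Δ = (V_up−V_dn)/(S_up−S_dn) = (-23.2788−-83.6637)/(190.9848−130.5999) = 1.0000. V = [p*·-23.2788 + (1−p*)·-83.6637]/1.1 = -54.3551. B = V − Δ·S = -194.7851.
(1,1): S=205.3600. Δ = (V_up−V_dn)/(S_up−S_dn) = (65.0260−-23.2788)/(279.2896−190.9848) = 1.0000. V = [p*·65.0260 + (1−p*)·-23.2788]/1.1 = 10.5749. B = V − Δ·S = -194.7851.
(0,0): S=151.0000. Δ = (V_up−V_dn)/(S_up−S_dn) = (10.5749−-54.3551)/(205.3600−140.4300) = 1.0000. V = [p*·10.5749 + (1−p*)·-54.3551]/1.1 = -26.0774. B = V − Δ·S = -177.0774.
The time-0 hedge costs -26.0774, which is the no-arbitrage price.

(0,0): Delta=1.0000 Bond=-177.0774
(1,0): Delta=1.0000 Bond=-194.7851
(1,1): Delta=1.0000 Bond=-194.7851
(2,0): Delta=1.0000 Bond=-214.2636
(2,1): Delta=1.0000 Bond=-214.2636
(2,2): Delta=1.0000 Bond=-214.2636
V0=-26.0774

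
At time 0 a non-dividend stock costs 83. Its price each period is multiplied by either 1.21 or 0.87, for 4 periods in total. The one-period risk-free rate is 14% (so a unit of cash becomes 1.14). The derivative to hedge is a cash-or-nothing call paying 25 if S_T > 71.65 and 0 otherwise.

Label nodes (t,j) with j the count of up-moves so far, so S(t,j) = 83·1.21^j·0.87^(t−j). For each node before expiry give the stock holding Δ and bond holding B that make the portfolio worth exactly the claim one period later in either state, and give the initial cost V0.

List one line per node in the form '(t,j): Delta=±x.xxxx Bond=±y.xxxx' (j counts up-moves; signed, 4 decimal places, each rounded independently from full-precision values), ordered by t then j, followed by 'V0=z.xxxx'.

(0,0): Delta=0.0604 Bond=9.3533
(1,0): Delta=0.2562 Bond=-3.4776
(1,1): Delta=0.0239 Bond=14.3288
(2,0): Delta=0.8153 Bond=-39.0891
(2,1): Delta=0.1520 Bond=5.1420
(2,2): Delta=0.0000 Bond=19.2367
(3,0): Delta=0.0000 Bond=0.0000
(3,1): Delta=0.9673 Bond=-56.1146
(3,2): Delta=0.0000 Bond=21.9298
(3,3): Delta=0.0000 Bond=21.9298
V0=14.3651

Risk-neutral probability p* = (R−d)/(u−d) = (1.14−0.87)/(1.21−0.87) = 0.7941.
Terminal values V(4,·): V(4,0)=0.0000, V(4,1)=0.0000, V(4,2)=25.0000, V(4,3)=25.0000, V(4,4)=25.0000
(3,0): S=54.6557. Δ = (V_up−V_dn)/(S_up−S_dn) = (0.0000−0.0000)/(66.1335−47.5505) = 0.0000. V = [p*·0.0000 + (1−p*)·0.0000]/1.14 = 0.0000. B = V − Δ·S = 0.0000.
(3,1): S=76.0155. Δ = (V_up−V_dn)/(S_up−S_dn) = (25.0000−0.0000)/(91.9787−66.1335) = 0.9673. V = [p*·25.0000 + (1−p*)·0.0000]/1.14 = 17.4149. B = V − Δ·S = -56.1146.
(3,2): S=105.7227. Δ = (V_up−V_dn)/(S_up−S_dn) = (25.0000−25.0000)/(127.9244−91.9787) = 0.0000. V = [p*·25.0000 + (1−p*)·25.0000]/1.14 = 21.9298. B = V − Δ·S = 21.9298.
(3,3): S=147.0396. Δ = (V_up−V_dn)/(S_up−S_dn) = (25.0000−25.0000)/(177.9179−127.9244) = 0.0000. V = [p*·25.0000 + (1−p*)·25.0000]/1.14 = 21.9298. B = V − Δ·S = 21.9298.
(2,0): S=62.8227. Δ = (V_up−V_dn)/(S_up−S_dn) = (17.4149−0.0000)/(76.0155−54.6557) = 0.8153. V = [p*·17.4149 + (1−p*)·0.0000]/1.14 = 12.1311. B = V − Δ·S = -39.0891.
(2,1): S=87.3741. Δ = (V_up−V_dn)/(S_up−S_dn) = (21.9298−17.4149)/(105.7227−76.0155) = 0.1520. V = [p*·21.9298 + (1−p*)·17.4149]/1.14 = 18.4213. B = V − Δ·S = 5.1420.
(2,2): S=121.5203. Δ = (V_up−V_dn)/(S_up−S_dn) = (21.9298−21.9298)/(147.0396−105.7227) = 0.0000. V = [p*·21.9298 + (1−p*)·21.9298]/1.14 = 19.2367. B = V − Δ·S = 19.2367.
(1,0): S=72.2100. Δ = (V_up−V_dn)/(S_up−S_dn) = (18.4213−12.1311)/(87.3741−62.8227) = 0.2562. V = [p*·18.4213 + (1−p*)·12.1311]/1.14 = 15.0230. B = V − Δ·S = -3.4776.
(1,1): S=100.4300. Δ = (V_up−V_dn)/(S_up−S_dn) = (19.2367−18.4213)/(121.5203−87.3741) = 0.0239. V = [p*·19.2367 + (1−p*)·18.4213]/1.14 = 16.7270. B = V − Δ·S = 14.3288.
(0,0): S=83.0000. Δ = (V_up−V_dn)/(S_up−S_dn) = (16.7270−15.0230)/(100.4300−72.2100) = 0.0604. V = [p*·16.7270 + (1−p*)·15.0230]/1.14 = 14.3651. B = V − Δ·S = 9.3533.
Check: Δ(0,0)·S0 + B(0,0) = 14.3651 = V0.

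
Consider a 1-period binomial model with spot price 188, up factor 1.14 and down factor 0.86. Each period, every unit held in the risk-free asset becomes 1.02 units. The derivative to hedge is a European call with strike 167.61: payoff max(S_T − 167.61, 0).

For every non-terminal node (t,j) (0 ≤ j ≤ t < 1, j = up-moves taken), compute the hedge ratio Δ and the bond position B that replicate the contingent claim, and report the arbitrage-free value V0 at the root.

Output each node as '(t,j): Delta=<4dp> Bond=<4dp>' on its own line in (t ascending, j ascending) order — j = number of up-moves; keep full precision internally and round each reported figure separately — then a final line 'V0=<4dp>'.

Risk-neutral probability p* = (R−d)/(u−d) = (1.02−0.86)/(1.14−0.86) = 0.5714.
Terminal payoffs: V(1,0)=0.0000, V(1,1)=46.7100
Node (0,0) S=188.0000: V=(p*·46.7100+(1−p*)·0.0000)/1.02=26.1681; Δ=(46.7100−0.0000)/(214.3200−161.6800)=0.8873; B=V−Δ·S=-140.6534
Check: Δ(0,0)·S0 + B(0,0) = 26.1681 = V0.

(0,0): Delta=0.8873 Bond=-140.6534
V0=26.1681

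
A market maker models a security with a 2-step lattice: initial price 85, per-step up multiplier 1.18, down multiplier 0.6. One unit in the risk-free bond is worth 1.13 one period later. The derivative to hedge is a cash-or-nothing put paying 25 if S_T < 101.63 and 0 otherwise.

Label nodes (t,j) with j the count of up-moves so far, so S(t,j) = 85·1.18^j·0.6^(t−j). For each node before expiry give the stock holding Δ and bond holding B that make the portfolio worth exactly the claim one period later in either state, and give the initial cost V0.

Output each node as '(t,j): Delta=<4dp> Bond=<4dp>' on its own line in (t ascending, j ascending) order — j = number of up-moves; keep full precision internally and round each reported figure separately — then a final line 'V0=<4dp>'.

The replicating-portfolio and risk-neutral prices coincide; use p* = (1.13−0.6)/(1.18−0.6) = 0.9138 for the latter.
Terminal values V(2,·): V(2,0)=25.0000, V(2,1)=25.0000, V(2,2)=0.0000
  t=1,j=0: stock 51.0000 → up 60.1800 (V=25.0000), down 30.6000 (V=25.0000). Price 22.1239; hedge Δ=0.0000, bond B=22.1239.
  t=1,j=1: stock 100.3000 → up 118.3540 (V=0.0000), down 60.1800 (V=25.0000). Price 1.9072; hedge Δ=-0.4297, bond B=45.0107.
  t=0,j=0: stock 85.0000 → up 100.3000 (V=1.9072), down 51.0000 (V=22.1239). Price 3.2301; hedge Δ=-0.4101, bond B=38.0864.
Self-financing check: at every node Δ·S+B equals the discounted successor values.

(0,0): Delta=-0.4101 Bond=38.0864
(1,0): Delta=0.0000 Bond=22.1239
(1,1): Delta=-0.4297 Bond=45.0107
V0=3.2301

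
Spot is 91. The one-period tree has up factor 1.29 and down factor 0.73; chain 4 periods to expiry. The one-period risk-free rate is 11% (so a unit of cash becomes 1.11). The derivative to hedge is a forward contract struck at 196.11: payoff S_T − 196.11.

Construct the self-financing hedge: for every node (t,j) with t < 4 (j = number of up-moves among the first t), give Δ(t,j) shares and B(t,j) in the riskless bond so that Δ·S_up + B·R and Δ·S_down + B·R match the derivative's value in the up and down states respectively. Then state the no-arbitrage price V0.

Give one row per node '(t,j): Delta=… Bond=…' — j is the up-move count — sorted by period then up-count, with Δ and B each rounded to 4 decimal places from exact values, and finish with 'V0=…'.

(0,0): Delta=1.0000 Bond=-129.1837
(1,0): Delta=1.0000 Bond=-143.3939
(1,1): Delta=1.0000 Bond=-143.3939
(2,0): Delta=1.0000 Bond=-159.1673
(2,1): Delta=1.0000 Bond=-159.1673
(2,2): Delta=1.0000 Bond=-159.1673
(3,0): Delta=1.0000 Bond=-176.6757
(3,1): Delta=1.0000 Bond=-176.6757
(3,2): Delta=1.0000 Bond=-176.6757
(3,3): Delta=1.0000 Bond=-176.6757
V0=-38.1837

The replicating-portfolio and risk-neutral prices coincide; use p* = (1.11−0.73)/(1.29−0.73) = 0.6786 for the latter.
At expiry t=4: V(4,0)=-170.2676, V(4,1)=-150.4433, V(4,2)=-115.4113, V(4,3)=-53.5054, V(4,4)=55.8898
(3,0): S=35.4005. Δ = (V_up−V_dn)/(S_up−S_dn) = (-150.4433−-170.2676)/(45.6667−25.8424) = 1.0000. V = [p*·-150.4433 + (1−p*)·-170.2676]/1.11 = -141.2751. B = V − Δ·S = -176.6757.
(3,1): S=62.5571. Δ = (V_up−V_dn)/(S_up−S_dn) = (-115.4113−-150.4433)/(80.6987−45.6667) = 1.0000. V = [p*·-115.4113 + (1−p*)·-150.4433]/1.11 = -114.1185. B = V − Δ·S = -176.6757.
(3,2): S=110.5462. Δ = (V_up−V_dn)/(S_up−S_dn) = (-53.5054−-115.4113)/(142.6046−80.6987) = 1.0000. V = [p*·-53.5054 + (1−p*)·-115.4113]/1.11 = -66.1295. B = V − Δ·S = -176.6757.
(3,3): S=195.3487. Δ = (V_up−V_dn)/(S_up−S_dn) = (55.8898−-53.5054)/(251.9998−142.6046) = 1.0000. V = [p*·55.8898 + (1−p*)·-53.5054]/1.11 = 18.6730. B = V − Δ·S = -176.6757.
(2,0): S=48.4939. Δ = (V_up−V_dn)/(S_up−S_dn) = (-114.1185−-141.2751)/(62.5571−35.4005) = 1.0000. V = [p*·-114.1185 + (1−p*)·-141.2751]/1.11 = -110.6734. B = V − Δ·S = -159.1673.
(2,1): S=85.6947. Δ = (V_up−V_dn)/(S_up−S_dn) = (-66.1295−-114.1185)/(110.5462−62.5571) = 1.0000. V = [p*·-66.1295 + (1−p*)·-114.1185]/1.11 = -73.4726. B = V − Δ·S = -159.1673.
(2,2): S=151.4331. Δ = (V_up−V_dn)/(S_up−S_dn) = (18.6730−-66.1295)/(195.3487−110.5462) = 1.0000. V = [p*·18.6730 + (1−p*)·-66.1295]/1.11 = -7.7342. B = V − Δ·S = -159.1673.
(1,0): S=66.4300. Δ = (V_up−V_dn)/(S_up−S_dn) = (-73.4726−-110.6734)/(85.6947−48.4939) = 1.0000. V = [p*·-73.4726 + (1−p*)·-110.6734]/1.11 = -76.9639. B = V − Δ·S = -143.3939.
(1,1): S=117.3900. Δ = (V_up−V_dn)/(S_up−S_dn) = (-7.7342−-73.4726)/(151.4331−85.6947) = 1.0000. V = [p*·-7.7342 + (1−p*)·-73.4726]/1.11 = -26.0039. B = V − Δ·S = -143.3939.
(0,0): S=91.0000. Δ = (V_up−V_dn)/(S_up−S_dn) = (-26.0039−-76.9639)/(117.3900−66.4300) = 1.0000. V = [p*·-26.0039 + (1−p*)·-76.9639]/1.11 = -38.1837. B = V − Δ·S = -129.1837.
Check: Δ(0,0)·S0 + B(0,0) = -38.1837 = V0.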